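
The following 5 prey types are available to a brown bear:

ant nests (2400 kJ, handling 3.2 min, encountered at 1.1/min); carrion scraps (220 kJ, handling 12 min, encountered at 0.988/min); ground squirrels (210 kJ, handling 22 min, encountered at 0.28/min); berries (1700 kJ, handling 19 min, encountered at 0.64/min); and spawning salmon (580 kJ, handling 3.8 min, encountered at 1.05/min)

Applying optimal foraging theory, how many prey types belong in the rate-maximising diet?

Profitabilities (E/h, kJ/min): ant nests 750, spawning salmon 153, berries 89.5, carrion scraps 18.3, ground squirrels 9.55. Add prey in this order while the next type's profitability exceeds the intake rate on those already taken.
Rate on top 1: 584.1. spawning salmon: 153 < 584.1 → exclude; stop.
Optimal diet: ant nests — 1 of 5 types.

1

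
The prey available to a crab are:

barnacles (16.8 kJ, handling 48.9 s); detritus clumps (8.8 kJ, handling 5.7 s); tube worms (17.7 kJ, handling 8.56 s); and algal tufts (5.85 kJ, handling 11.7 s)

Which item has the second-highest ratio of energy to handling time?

detritus clumps

Profitability E/h (kJ/s): barnacles = 16.8/48.9 = 0.344, detritus clumps = 8.8/5.7 = 1.54, tube worms = 17.7/8.56 = 2.07, algal tufts = 5.85/11.7 = 0.5.
Ranked: tube worms > detritus clumps > algal tufts > barnacles.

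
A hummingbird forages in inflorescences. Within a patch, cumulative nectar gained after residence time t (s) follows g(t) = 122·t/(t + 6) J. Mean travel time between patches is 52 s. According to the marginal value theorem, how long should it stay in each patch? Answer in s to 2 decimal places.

Optimal t* satisfies g'(t*) = g(t*)/(T + t*).
g'(t) = 122·6/(t + 6)². Setting 122·6/(t+6)² = 122t/[(t+6)(52+t)] gives 6(52+t) = t(t+6), so t² = 6×52 = 312.
t* = √312 = 17.66 s.

17.66 s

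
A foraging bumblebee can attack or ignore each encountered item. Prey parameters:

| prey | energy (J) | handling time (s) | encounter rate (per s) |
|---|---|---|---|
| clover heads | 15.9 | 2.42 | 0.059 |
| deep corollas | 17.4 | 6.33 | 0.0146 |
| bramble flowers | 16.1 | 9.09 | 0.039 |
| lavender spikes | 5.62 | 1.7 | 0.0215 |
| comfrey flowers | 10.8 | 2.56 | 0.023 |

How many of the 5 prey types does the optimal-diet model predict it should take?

Rank by E/h (J/s): clover heads 6.57, comfrey flowers 4.22, lavender spikes 3.31, deep corollas 2.75, bramble flowers 1.77. Include each in turn until the next type's E/h falls below the running intake rate.
Rate on top 1: 0.8209. comfrey flowers: 4.22 > 0.8209 → include.
Rate on top 2: 0.9874. lavender spikes: 3.31 > 0.9874 → include.
Rate on top 3: 1.056. deep corollas: 2.75 > 1.056 → include.
Rate on top 4: 1.173. bramble flowers: 1.77 > 1.173 → include.
Optimal diet: clover heads, comfrey flowers, lavender spikes, deep corollas, bramble flowers — 5 of 5 types.

5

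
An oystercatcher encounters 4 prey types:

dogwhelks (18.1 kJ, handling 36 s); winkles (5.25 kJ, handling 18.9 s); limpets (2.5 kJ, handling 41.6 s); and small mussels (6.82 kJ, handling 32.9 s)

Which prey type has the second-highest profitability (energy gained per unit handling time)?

Profitability E/h (kJ/s): dogwhelks = 18.1/36 = 0.503, winkles = 5.25/18.9 = 0.278, limpets = 2.5/41.6 = 0.0601, small mussels = 6.82/32.9 = 0.207.
Ranked: dogwhelks > winkles > small mussels > limpets.

winkles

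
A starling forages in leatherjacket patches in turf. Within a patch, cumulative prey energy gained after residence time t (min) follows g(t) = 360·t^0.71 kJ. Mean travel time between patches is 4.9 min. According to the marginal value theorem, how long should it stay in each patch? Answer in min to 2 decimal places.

12.00 min

Optimal t* satisfies g'(t*) = g(t*)/(T + t*).
g'(t) = 0.71·360·t^-0.29. Setting 0.71·360·t^-0.29 = 360·t^0.71/(4.9+t) gives 0.71(4.9+t) = t, so 0.29·t = 0.71×4.9.
t* = 0.71×4.9/0.29 = 12 min.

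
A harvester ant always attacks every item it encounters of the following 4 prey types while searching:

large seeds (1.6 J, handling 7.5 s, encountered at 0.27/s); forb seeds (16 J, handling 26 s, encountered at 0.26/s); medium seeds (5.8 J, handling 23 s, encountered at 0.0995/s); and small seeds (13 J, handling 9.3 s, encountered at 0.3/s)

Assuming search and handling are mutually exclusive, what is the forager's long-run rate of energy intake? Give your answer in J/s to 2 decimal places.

R = Σλ_iE_i / (1 + Σλ_ih_i)
Numerator: 0.27×1.6 + 0.26×16 + 0.0995×5.8 + 0.3×13 = 9.069
Denominator: 1 + 0.27×7.5 + 0.26×26 + 0.0995×23 + 0.3×9.3 = 14.86
R = 9.069/14.86 = 0.6102 J/s

0.61 J/s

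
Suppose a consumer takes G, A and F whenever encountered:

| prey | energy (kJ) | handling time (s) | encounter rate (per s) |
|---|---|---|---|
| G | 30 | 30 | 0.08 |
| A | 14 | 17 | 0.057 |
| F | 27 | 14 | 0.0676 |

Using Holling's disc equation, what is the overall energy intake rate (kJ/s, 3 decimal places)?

R = (0.08×30 + 0.057×14 + 0.0676×27) / (1 + 0.08×30 + 0.057×17 + 0.0676×14) = 5.023/5.315 = 0.945 kJ/s.

0.945 kJ/s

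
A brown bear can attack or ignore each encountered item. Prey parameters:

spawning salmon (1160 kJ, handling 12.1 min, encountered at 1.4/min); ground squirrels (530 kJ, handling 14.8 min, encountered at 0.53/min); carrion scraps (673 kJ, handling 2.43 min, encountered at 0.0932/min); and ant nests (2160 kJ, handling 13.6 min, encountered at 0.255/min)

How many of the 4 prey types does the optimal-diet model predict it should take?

2

Rank by E/h (kJ/min): carrion scraps 277, ant nests 159, spawning salmon 95.9, ground squirrels 35.8. Include each in turn until the next type's E/h falls below the running intake rate.
Rate on top 1: 51.14. ant nests: 159 > 51.14 → include.
Rate on top 2: 130.7. spawning salmon: 95.9 < 130.7 → exclude; stop.
Optimal diet: carrion scraps, ant nests — 2 of 4 types.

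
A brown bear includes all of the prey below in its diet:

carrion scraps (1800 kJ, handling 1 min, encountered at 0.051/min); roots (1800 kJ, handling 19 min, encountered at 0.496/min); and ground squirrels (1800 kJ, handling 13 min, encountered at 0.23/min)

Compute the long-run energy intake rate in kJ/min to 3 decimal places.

103.869 kJ/min

R = (0.051×1800 + 0.496×1800 + 0.23×1800) / (1 + 0.051×1 + 0.496×19 + 0.23×13) = 1399/13.46 = 103.9 kJ/min.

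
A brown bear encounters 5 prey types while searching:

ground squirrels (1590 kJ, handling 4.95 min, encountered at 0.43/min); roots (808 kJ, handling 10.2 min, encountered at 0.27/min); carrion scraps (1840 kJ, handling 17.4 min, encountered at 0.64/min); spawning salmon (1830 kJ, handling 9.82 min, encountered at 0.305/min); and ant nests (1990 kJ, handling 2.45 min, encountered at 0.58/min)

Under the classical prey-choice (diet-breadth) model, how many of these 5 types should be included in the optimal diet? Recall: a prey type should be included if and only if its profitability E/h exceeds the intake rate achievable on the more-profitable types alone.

1

E/h in descending order: ant nests 812, ground squirrels 321, spawning salmon 186, carrion scraps 106, roots 79.2 kJ/min. The optimal diet is the largest prefix of this list for which every included type satisfies E_i/h_i > R on the types above it.
Rate on top 1: 476.7. ground squirrels: 321 < 476.7 → exclude; stop.
Optimal diet: ant nests — 1 of 5 types.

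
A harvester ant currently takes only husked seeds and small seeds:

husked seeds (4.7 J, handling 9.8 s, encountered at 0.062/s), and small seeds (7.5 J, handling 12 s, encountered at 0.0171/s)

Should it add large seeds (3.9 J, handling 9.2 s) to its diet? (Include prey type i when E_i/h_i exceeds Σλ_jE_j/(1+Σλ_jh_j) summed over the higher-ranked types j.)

Yes

Current rate: (0.062×4.7 + 0.0171×7.5)/(1 + 0.062×9.8 + 0.0171×12) = 0.2315 J/s.
large seeds: E/h = 3.9/9.2 = 0.4239 J/s.
0.4239 > 0.2315, so adding large seeds raises the average — include it.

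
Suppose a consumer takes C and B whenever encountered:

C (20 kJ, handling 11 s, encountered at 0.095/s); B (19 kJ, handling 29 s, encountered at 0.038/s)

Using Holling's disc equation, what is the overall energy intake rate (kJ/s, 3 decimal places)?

R = (0.095×20 + 0.038×19) / (1 + 0.095×11 + 0.038×29) = 2.622/3.147 = 0.8332 kJ/s.

0.833 kJ/s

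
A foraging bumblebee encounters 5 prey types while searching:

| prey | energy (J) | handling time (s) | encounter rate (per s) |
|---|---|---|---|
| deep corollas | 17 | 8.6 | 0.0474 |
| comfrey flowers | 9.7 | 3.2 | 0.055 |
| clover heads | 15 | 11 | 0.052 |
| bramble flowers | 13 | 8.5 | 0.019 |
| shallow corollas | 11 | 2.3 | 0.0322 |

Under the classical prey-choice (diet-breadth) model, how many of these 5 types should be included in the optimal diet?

Profitabilities (E/h, J/s): shallow corollas 4.78, comfrey flowers 3.03, deep corollas 1.98, bramble flowers 1.53, clover heads 1.36. Add prey in this order while the next type's profitability exceeds the intake rate on those already taken.
Rate on top 1: 0.3298. comfrey flowers: 3.03 > 0.3298 → include.
Rate on top 2: 0.7101. deep corollas: 1.98 > 0.7101 → include.
Rate on top 3: 1.022. bramble flowers: 1.53 > 1.022 → include.
Rate on top 4: 1.067. clover heads: 1.36 > 1.067 → include.
Optimal diet: shallow corollas, comfrey flowers, deep corollas, bramble flowers, clover heads — 5 of 5 types.

5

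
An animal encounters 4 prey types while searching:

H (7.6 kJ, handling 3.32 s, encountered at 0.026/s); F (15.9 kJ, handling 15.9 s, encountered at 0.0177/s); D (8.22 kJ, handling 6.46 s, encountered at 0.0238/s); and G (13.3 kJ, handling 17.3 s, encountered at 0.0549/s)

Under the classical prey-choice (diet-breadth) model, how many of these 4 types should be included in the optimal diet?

4

Profitabilities (E/h, kJ/s): H 2.29, D 1.27, F 1, G 0.769. Add prey in this order while the next type's profitability exceeds the intake rate on those already taken.
Rate on top 1: 0.1819. D: 1.27 > 0.1819 → include.
Rate on top 2: 0.3171. F: 1 > 0.3171 → include.
Rate on top 3: 0.4434. G: 0.769 > 0.4434 → include.
Optimal diet: H, D, F, G — 4 of 4 types.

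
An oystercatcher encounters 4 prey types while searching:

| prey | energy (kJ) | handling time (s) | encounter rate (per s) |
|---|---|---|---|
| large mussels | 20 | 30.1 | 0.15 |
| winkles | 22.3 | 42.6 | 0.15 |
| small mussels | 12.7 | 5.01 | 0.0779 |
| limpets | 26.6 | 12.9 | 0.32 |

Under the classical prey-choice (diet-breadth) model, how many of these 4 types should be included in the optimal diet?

2

E/h in descending order: small mussels 2.53, limpets 2.06, large mussels 0.664, winkles 0.523 kJ/s. The optimal diet is the largest prefix of this list for which every included type satisfies E_i/h_i > R on the types above it.
Rate on top 1: 0.7116. limpets: 2.06 > 0.7116 → include.
Rate on top 2: 1.722. large mussels: 0.664 < 1.722 → exclude; stop.
Optimal diet: small mussels, limpets — 2 of 4 types.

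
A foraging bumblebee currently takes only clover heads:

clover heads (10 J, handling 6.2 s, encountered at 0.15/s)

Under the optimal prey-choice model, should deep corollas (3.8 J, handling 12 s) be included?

Current rate: (0.15×10)/(1 + 0.15×6.2) = 0.7772 J/s.
deep corollas: E/h = 3.8/12 = 0.3167 J/s.
Since 0.3167 < R, time spent handling deep corollas is better spent searching.

No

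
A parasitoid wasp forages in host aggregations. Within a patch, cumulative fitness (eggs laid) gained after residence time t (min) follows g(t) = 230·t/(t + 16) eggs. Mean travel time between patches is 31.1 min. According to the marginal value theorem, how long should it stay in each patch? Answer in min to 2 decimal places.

22.31 min

Maximise g(t)/(T+t): set derivative to zero → g'(t)(T+t) = g(t).
g'(t) = 230·16/(t + 16)². Setting 230·16/(t+16)² = 230t/[(t+16)(31.1+t)] gives 16(31.1+t) = t(t+16), so t² = 16×31.1 = 497.6.
t* = √497.6 = 22.31 min.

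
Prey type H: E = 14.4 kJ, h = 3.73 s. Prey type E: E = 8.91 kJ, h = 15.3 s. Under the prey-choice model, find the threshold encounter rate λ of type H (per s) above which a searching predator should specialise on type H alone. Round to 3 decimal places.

0.048 per s

The zero-one rule: include type E iff E₂/h₂ > λE₁/(1+λh₁). Equality gives the switch point.
λE₁h₂ = E₂ + λE₂h₁ ⇒ λ = E₂/(E₁h₂ − E₂h₁) = 8.91/(220.3 − 33.23) = 0.04763 per s.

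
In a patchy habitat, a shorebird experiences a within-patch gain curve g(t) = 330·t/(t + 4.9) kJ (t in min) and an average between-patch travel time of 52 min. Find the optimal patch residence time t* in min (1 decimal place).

16.0 min

By the marginal value theorem, leave when the instantaneous gain rate g'(t) equals the habitat-wide average g(t)/(T + t).
g'(t) = 330·4.9/(t + 4.9)². Setting 330·4.9/(t+4.9)² = 330t/[(t+4.9)(52+t)] gives 4.9(52+t) = t(t+4.9), so t² = 4.9×52 = 254.8.
t* = √254.8 = 15.96 min.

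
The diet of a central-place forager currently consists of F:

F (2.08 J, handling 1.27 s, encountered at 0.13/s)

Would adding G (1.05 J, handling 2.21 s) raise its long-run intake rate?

Yes

On F alone, R = ΣλE/(1+Σλh) = 0.2704/1.165 = 0.2321 J/s.
Profitability of G: 1.05/2.21 = 0.4751 J/s.
Since 0.4751 > R, including G increases the long-run rate.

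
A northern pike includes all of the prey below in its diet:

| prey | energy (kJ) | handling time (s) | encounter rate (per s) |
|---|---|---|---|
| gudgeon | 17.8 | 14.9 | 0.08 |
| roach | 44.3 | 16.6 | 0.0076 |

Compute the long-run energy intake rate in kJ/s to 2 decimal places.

0.76 kJ/s

R = (0.08×17.8 + 0.0076×44.3) / (1 + 0.08×14.9 + 0.0076×16.6) = 1.761/2.318 = 0.7595 kJ/s.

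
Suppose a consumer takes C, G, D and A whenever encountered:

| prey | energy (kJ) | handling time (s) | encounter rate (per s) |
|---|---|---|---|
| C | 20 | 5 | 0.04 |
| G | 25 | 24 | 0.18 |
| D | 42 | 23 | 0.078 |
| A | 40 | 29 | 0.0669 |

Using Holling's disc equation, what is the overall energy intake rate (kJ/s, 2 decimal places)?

Energy encountered per unit search time: 0.04×20 + 0.18×25 + 0.078×42 + 0.0669×40 = 11.25 kJ/s.
Handling time per unit search time: 0.04×5 + 0.18×24 + 0.078×23 + 0.0669×29 = 8.254.
Rate = 11.25/(1 + 8.254) = 1.216 kJ/s.

1.22 kJ/s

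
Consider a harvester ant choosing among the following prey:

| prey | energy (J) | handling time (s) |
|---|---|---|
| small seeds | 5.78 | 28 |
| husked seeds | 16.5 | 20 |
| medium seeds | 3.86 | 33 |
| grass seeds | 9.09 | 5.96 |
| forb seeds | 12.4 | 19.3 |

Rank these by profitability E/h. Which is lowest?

Profitability E/h (J/s): small seeds = 5.78/28 = 0.206, husked seeds = 16.5/20 = 0.825, medium seeds = 3.86/33 = 0.117, grass seeds = 9.09/5.96 = 1.53, forb seeds = 12.4/19.3 = 0.642.
Ranked: grass seeds > husked seeds > forb seeds > small seeds > medium seeds.

medium seeds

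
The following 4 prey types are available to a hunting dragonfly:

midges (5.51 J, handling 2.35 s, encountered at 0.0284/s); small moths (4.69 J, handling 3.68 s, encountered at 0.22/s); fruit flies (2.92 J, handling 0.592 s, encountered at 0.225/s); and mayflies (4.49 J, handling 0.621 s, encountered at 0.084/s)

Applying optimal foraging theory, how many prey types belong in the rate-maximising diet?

Rank by E/h (J/s): mayflies 7.23, fruit flies 4.93, midges 2.34, small moths 1.27. Include each in turn until the next type's E/h falls below the running intake rate.
Rate on top 1: 0.3585. fruit flies: 4.93 > 0.3585 → include.
Rate on top 2: 0.8724. midges: 2.34 > 0.8724 → include.
Rate on top 3: 0.9509. small moths: 1.27 > 0.9509 → include.
Optimal diet: mayflies, fruit flies, midges, small moths — 4 of 4 types.

4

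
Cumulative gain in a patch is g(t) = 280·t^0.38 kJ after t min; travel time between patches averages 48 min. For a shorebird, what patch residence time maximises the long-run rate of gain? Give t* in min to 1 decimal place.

29.4 min

By the marginal value theorem, leave when the instantaneous gain rate g'(t) equals the habitat-wide average g(t)/(T + t).
g'(t) = 0.38·280·t^-0.62. Setting 0.38·280·t^-0.62 = 280·t^0.38/(48+t) gives 0.38(48+t) = t, so 0.62·t = 0.38×48.
t* = 0.38×48/0.62 = 29.42 min.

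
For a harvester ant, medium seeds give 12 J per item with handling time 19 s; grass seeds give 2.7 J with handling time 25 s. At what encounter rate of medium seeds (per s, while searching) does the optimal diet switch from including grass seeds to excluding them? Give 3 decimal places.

0.011 per s

At the threshold, the rate on medium seeds alone equals the profitability of grass seeds: λ·12/(1 + λ·19) = 2.7/25 = 0.108.
Rearranging, λ(12 − 0.108×19) = 0.108, so λ = 0.108/9.948 = 0.01086 per s.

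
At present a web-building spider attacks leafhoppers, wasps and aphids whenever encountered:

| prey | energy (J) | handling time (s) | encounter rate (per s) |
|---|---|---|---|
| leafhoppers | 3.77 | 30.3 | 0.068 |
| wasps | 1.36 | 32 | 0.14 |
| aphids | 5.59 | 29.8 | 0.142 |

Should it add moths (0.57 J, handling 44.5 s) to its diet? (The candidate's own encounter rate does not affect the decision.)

No

Intake rate on the current diet: R = (0.068×3.77 + 0.14×1.36 + 0.142×5.59) / (1 + 0.068×30.3 + 0.14×32 + 0.142×29.8) = 1.241/11.77 = 0.1054 J/s.
moths: E/h = 0.57/44.5 = 0.01281 J/s.
Since 0.01281 < R, time spent handling moths is better spent searching.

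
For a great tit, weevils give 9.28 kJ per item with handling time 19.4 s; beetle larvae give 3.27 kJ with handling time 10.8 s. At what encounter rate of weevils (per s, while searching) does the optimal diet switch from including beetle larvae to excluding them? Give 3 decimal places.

0.089 per s

At the threshold, the rate on weevils alone equals the profitability of beetle larvae: λ·9.28/(1 + λ·19.4) = 3.27/10.8 = 0.3028.
Rearranging, λ(9.28 − 0.3028×19.4) = 0.3028, so λ = 0.3028/3.406 = 0.08889 per s.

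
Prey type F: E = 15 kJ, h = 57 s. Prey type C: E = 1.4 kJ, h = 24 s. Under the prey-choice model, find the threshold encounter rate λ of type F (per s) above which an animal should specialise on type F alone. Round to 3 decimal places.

At the threshold, the rate on type F alone equals the profitability of type C: λ·15/(1 + λ·57) = 1.4/24 = 0.05833.
Rearranging, λ(15 − 0.05833×57) = 0.05833, so λ = 0.05833/11.68 = 0.004996 per s.

0.005 per s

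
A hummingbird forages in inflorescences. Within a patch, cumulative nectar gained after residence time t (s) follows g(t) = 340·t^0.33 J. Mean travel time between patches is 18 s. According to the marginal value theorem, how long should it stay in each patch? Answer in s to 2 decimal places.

8.87 s

Optimal t* satisfies g'(t*) = g(t*)/(T + t*).
g'(t) = 0.33·340·t^-0.67. Setting 0.33·340·t^-0.67 = 340·t^0.33/(18+t) gives 0.33(18+t) = t, so 0.67·t = 0.33×18.
t* = 0.33×18/0.67 = 8.866 s.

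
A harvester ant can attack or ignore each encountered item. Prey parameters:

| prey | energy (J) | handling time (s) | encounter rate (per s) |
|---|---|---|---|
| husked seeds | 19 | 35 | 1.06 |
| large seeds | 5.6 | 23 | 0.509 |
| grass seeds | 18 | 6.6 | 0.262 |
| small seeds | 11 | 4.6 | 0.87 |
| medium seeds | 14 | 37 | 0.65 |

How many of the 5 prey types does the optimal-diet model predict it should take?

2

Rank by E/h (J/s): grass seeds 2.73, small seeds 2.39, husked seeds 0.543, medium seeds 0.378, large seeds 0.243. Include each in turn until the next type's E/h falls below the running intake rate.
Rate on top 1: 1.728. small seeds: 2.39 > 1.728 → include.
Rate on top 2: 2.122. husked seeds: 0.543 < 2.122 → exclude; stop.
Optimal diet: grass seeds, small seeds — 2 of 5 types.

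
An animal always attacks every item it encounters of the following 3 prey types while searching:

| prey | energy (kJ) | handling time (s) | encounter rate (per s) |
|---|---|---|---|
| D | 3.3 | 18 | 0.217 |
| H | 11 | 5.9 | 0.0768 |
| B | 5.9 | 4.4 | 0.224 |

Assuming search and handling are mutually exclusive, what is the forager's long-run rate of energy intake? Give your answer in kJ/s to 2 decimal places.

0.45 kJ/s

R = (0.217×3.3 + 0.0768×11 + 0.224×5.9) / (1 + 0.217×18 + 0.0768×5.9 + 0.224×4.4) = 2.882/6.345 = 0.4543 kJ/s.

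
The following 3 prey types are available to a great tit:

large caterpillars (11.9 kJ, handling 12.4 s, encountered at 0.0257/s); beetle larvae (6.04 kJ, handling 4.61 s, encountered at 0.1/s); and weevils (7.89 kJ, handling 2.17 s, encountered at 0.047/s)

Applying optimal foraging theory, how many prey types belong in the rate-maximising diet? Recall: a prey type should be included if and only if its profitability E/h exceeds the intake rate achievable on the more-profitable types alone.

3

Profitabilities (E/h, kJ/s): weevils 3.64, beetle larvae 1.31, large caterpillars 0.96. Add prey in this order while the next type's profitability exceeds the intake rate on those already taken.
Rate on top 1: 0.3365. beetle larvae: 1.31 > 0.3365 → include.
Rate on top 2: 0.6237. large caterpillars: 0.96 > 0.6237 → include.
Optimal diet: weevils, beetle larvae, large caterpillars — 3 of 3 types.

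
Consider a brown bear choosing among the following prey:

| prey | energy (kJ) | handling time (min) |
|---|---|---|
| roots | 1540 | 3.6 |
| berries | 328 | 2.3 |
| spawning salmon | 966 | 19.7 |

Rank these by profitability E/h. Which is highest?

In descending order of E/h:
roots: 1540/3.6 = 428 kJ/min
berries: 328/2.3 = 143 kJ/min
spawning salmon: 966/19.7 = 49 kJ/min

roots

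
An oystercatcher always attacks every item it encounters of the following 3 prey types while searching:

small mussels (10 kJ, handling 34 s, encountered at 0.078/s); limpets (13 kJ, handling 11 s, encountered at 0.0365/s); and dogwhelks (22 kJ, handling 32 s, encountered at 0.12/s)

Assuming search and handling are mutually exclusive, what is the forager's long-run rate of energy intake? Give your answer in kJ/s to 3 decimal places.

0.493 kJ/s

R = (0.078×10 + 0.0365×13 + 0.12×22) / (1 + 0.078×34 + 0.0365×11 + 0.12×32) = 3.894/7.893 = 0.4934 kJ/s.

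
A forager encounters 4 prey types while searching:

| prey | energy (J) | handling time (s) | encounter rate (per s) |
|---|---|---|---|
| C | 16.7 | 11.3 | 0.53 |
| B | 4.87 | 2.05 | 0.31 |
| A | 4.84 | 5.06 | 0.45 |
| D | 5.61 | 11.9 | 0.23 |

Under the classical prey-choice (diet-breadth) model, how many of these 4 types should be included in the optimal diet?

2

Profitabilities (E/h, J/s): B 2.38, C 1.48, A 0.957, D 0.471. Add prey in this order while the next type's profitability exceeds the intake rate on those already taken.
Rate on top 1: 0.9231. C: 1.48 > 0.9231 → include.
Rate on top 2: 1.359. A: 0.957 < 1.359 → exclude; stop.
Optimal diet: B, C — 2 of 4 types.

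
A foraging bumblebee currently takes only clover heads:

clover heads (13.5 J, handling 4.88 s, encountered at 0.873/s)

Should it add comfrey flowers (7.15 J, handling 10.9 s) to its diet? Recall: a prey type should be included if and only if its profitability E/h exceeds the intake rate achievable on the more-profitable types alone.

On clover heads alone, R = ΣλE/(1+Σλh) = 11.79/5.26 = 2.24 J/s.
comfrey flowers: E/h = 7.15/10.9 = 0.656 J/s.
Since 0.656 < R, time spent handling comfrey flowers is better spent searching.

No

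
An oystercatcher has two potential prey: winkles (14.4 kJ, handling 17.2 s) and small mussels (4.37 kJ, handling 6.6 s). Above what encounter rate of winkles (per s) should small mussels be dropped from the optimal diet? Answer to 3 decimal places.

0.220 per s

At the threshold, the rate on winkles alone equals the profitability of small mussels: λ·14.4/(1 + λ·17.2) = 4.37/6.6 = 0.6621.
Rearranging, λ(14.4 − 0.6621×17.2) = 0.6621, so λ = 0.6621/3.012 = 0.2199 per s.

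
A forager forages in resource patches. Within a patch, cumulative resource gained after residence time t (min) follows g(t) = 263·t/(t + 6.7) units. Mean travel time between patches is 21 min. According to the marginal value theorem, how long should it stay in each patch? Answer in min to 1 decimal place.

11.9 min

Maximise g(t)/(T+t): set derivative to zero → g'(t)(T+t) = g(t).
g'(t) = 263·6.7/(t + 6.7)². Setting 263·6.7/(t+6.7)² = 263t/[(t+6.7)(21+t)] gives 6.7(21+t) = t(t+6.7), so t² = 6.7×21 = 140.7.
t* = √140.7 = 11.86 min.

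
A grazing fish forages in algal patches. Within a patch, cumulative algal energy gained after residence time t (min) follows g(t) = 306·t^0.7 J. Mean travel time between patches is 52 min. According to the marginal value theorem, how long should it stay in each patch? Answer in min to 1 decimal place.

121.3 min

By the marginal value theorem, leave when the instantaneous gain rate g'(t) equals the habitat-wide average g(t)/(T + t).
g'(t) = 0.7·306·t^-0.3. Setting 0.7·306·t^-0.3 = 306·t^0.7/(52+t) gives 0.7(52+t) = t, so 0.30·t = 0.7×52.
t* = 0.7×52/0.30 = 121.3 min.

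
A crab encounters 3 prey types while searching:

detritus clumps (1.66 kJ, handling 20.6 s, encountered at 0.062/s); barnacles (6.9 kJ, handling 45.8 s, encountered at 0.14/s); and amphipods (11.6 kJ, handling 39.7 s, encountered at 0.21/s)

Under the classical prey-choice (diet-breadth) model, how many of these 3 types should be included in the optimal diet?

1

Rank by E/h (kJ/s): amphipods 0.292, barnacles 0.151, detritus clumps 0.0806. Include each in turn until the next type's E/h falls below the running intake rate.
Rate on top 1: 0.2609. barnacles: 0.151 < 0.2609 → exclude; stop.
Optimal diet: amphipods — 1 of 3 types.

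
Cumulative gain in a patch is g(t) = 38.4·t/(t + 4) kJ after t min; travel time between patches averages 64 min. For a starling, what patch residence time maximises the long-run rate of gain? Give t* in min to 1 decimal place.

By the marginal value theorem, leave when the instantaneous gain rate g'(t) equals the habitat-wide average g(t)/(T + t).
g'(t) = 38.4·4/(t + 4)². Setting 38.4·4/(t+4)² = 38.4t/[(t+4)(64+t)] gives 4(64+t) = t(t+4), so t² = 4×64 = 256.
t* = √256 = 16 min.

16.0 min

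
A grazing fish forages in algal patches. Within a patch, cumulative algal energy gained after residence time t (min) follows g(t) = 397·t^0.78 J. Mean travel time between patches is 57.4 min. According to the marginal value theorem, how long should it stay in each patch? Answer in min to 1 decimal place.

203.5 min

By the marginal value theorem, leave when the instantaneous gain rate g'(t) equals the habitat-wide average g(t)/(T + t).
g'(t) = 0.78·397·t^-0.22. Setting 0.78·397·t^-0.22 = 397·t^0.78/(57.4+t) gives 0.78(57.4+t) = t, so 0.22·t = 0.78×57.4.
t* = 0.78×57.4/0.22 = 203.5 min.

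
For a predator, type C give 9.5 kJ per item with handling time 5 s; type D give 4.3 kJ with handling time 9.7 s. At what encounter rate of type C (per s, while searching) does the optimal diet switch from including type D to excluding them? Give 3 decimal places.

0.061 per s

At the threshold, the rate on type C alone equals the profitability of type D: λ·9.5/(1 + λ·5) = 4.3/9.7 = 0.4433.
Rearranging, λ(9.5 − 0.4433×5) = 0.4433, so λ = 0.4433/7.284 = 0.06086 per s.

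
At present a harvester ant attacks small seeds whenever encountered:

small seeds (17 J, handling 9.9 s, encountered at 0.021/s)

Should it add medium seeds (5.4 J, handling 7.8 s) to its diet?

Current rate: (0.021×17)/(1 + 0.021×9.9) = 0.2956 J/s.
medium seeds: E/h = 5.4/7.8 = 0.6923 J/s.
0.6923 > 0.2956, so adding medium seeds raises the average — include it.

Yes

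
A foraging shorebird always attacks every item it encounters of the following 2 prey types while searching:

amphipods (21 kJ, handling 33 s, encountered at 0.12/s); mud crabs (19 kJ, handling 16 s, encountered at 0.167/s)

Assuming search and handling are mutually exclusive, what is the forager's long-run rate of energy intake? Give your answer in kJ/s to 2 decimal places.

0.75 kJ/s

Energy encountered per unit search time: 0.12×21 + 0.167×19 = 5.693 kJ/s.
Handling time per unit search time: 0.12×33 + 0.167×16 = 6.632.
Rate = 5.693/(1 + 6.632) = 0.7459 kJ/s.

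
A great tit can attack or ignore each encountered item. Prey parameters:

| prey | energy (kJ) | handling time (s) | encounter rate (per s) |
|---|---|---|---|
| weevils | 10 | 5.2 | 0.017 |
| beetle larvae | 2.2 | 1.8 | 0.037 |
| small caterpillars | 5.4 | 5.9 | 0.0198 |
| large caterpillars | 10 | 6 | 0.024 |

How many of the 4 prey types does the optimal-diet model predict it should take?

E/h in descending order: weevils 1.92, large caterpillars 1.67, beetle larvae 1.22, small caterpillars 0.915 kJ/s. The optimal diet is the largest prefix of this list for which every included type satisfies E_i/h_i > R on the types above it.
Rate on top 1: 0.1562. large caterpillars: 1.67 > 0.1562 → include.
Rate on top 2: 0.3327. beetle larvae: 1.22 > 0.3327 → include.
Rate on top 3: 0.3783. small caterpillars: 0.915 > 0.3783 → include.
Optimal diet: weevils, large caterpillars, beetle larvae, small caterpillars — 4 of 4 types.

4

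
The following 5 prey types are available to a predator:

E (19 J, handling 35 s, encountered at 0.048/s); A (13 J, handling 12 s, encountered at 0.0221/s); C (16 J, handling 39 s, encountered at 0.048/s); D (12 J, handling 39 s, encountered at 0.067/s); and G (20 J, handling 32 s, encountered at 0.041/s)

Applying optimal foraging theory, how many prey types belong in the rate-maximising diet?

3

Profitabilities (E/h, J/s): A 1.08, G 0.625, E 0.543, C 0.41, D 0.308. Add prey in this order while the next type's profitability exceeds the intake rate on those already taken.
Rate on top 1: 0.2271. G: 0.625 > 0.2271 → include.
Rate on top 2: 0.4297. E: 0.543 > 0.4297 → include.
Rate on top 3: 0.4743. C: 0.41 < 0.4743 → exclude; stop.
Optimal diet: A, G, E — 3 of 5 types.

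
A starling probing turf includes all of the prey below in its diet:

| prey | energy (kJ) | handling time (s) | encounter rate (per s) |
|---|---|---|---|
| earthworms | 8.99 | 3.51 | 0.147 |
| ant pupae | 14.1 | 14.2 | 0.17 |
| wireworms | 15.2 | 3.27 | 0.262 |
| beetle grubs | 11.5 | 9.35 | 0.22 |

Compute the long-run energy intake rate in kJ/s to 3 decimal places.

R = (0.147×8.99 + 0.17×14.1 + 0.262×15.2 + 0.22×11.5) / (1 + 0.147×3.51 + 0.17×14.2 + 0.262×3.27 + 0.22×9.35) = 10.23/6.844 = 1.495 kJ/s.

1.495 kJ/s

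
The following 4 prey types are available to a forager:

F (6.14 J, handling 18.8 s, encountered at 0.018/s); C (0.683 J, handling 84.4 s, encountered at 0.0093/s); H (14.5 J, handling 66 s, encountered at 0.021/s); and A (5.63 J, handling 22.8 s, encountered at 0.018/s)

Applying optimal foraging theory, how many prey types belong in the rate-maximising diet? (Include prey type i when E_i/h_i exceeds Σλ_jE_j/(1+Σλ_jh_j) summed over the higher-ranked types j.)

Rank by E/h (J/s): F 0.327, A 0.247, H 0.22, C 0.00809. Include each in turn until the next type's E/h falls below the running intake rate.
Rate on top 1: 0.08258. A: 0.247 > 0.08258 → include.
Rate on top 2: 0.1211. H: 0.22 > 0.1211 → include.
Rate on top 3: 0.1647. C: 0.00809 < 0.1647 → exclude; stop.
Optimal diet: F, A, H — 3 of 4 types.

3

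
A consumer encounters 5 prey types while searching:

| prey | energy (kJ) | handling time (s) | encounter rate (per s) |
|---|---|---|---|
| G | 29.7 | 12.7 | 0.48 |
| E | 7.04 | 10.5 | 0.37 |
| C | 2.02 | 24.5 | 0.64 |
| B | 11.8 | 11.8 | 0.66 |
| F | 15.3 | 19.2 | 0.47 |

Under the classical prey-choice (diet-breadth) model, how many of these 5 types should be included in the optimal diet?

Rank by E/h (kJ/s): G 2.34, B 1, F 0.797, E 0.67, C 0.0824. Include each in turn until the next type's E/h falls below the running intake rate.
Rate on top 1: 2.009. B: 1 < 2.009 → exclude; stop.
Optimal diet: G — 1 of 5 types.

1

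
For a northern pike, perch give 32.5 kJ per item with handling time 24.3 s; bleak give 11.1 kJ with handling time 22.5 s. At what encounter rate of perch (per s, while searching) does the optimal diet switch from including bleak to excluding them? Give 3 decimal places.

Drop bleak once their profitability E₂/h₂ falls below the rate achievable on perch alone: E₂/h₂ = λE₁/(1 + λh₁).
Solve for λ: λE₁h₂ = E₂(1 + λh₁) → λ(E₁h₂ − E₂h₁) = E₂ → λ = E₂/(E₁h₂ − E₂h₁).
λ = 11.1/(32.5×22.5 − 11.1×24.3) = 11.1/461.5 = 0.02405 per s.

0.024 per s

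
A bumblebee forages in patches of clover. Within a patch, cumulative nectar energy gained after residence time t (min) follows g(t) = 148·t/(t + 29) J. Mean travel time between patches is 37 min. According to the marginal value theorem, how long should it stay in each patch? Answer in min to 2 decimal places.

Maximise g(t)/(T+t): set derivative to zero → g'(t)(T+t) = g(t).
g'(t) = 148·29/(t + 29)². Setting 148·29/(t+29)² = 148t/[(t+29)(37+t)] gives 29(37+t) = t(t+29), so t² = 29×37 = 1073.
t* = √1073 = 32.76 min.

32.76 min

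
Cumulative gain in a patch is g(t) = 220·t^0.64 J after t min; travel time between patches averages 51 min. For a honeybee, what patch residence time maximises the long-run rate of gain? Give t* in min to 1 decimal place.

Optimal t* satisfies g'(t*) = g(t*)/(T + t*).
g'(t) = 0.64·220·t^-0.36. Setting 0.64·220·t^-0.36 = 220·t^0.64/(51+t) gives 0.64(51+t) = t, so 0.36·t = 0.64×51.
t* = 0.64×51/0.36 = 90.67 min.

90.7 min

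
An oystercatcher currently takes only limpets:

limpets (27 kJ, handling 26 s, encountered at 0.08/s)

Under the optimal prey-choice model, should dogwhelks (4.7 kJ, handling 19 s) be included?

No

Current rate: (0.08×27)/(1 + 0.08×26) = 0.7013 kJ/s.
Profitability of dogwhelks: 4.7/19 = 0.2474 kJ/s.
0.2474 < 0.7013, so adding dogwhelks would lower the average — exclude it.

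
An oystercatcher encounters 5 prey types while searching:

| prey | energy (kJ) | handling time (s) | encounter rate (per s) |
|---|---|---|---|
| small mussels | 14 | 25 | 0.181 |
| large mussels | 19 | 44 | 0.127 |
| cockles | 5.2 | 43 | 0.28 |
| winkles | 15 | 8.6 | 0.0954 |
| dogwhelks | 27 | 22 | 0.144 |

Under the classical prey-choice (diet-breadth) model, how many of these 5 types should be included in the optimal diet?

2

Rank by E/h (kJ/s): winkles 1.74, dogwhelks 1.23, small mussels 0.56, large mussels 0.432, cockles 0.121. Include each in turn until the next type's E/h falls below the running intake rate.
Rate on top 1: 0.7861. dogwhelks: 1.23 > 0.7861 → include.
Rate on top 2: 1.066. small mussels: 0.56 < 1.066 → exclude; stop.
Optimal diet: winkles, dogwhelks — 2 of 5 types.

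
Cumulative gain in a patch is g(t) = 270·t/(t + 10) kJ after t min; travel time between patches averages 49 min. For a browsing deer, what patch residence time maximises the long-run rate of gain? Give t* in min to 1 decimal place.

22.1 min

Maximise g(t)/(T+t): set derivative to zero → g'(t)(T+t) = g(t).
g'(t) = 270·10/(t + 10)². Setting 270·10/(t+10)² = 270t/[(t+10)(49+t)] gives 10(49+t) = t(t+10), so t² = 10×49 = 490.
t* = √490 = 22.14 min.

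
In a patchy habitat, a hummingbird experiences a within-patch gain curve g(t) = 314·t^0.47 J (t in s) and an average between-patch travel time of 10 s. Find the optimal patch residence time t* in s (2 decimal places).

Maximise g(t)/(T+t): set derivative to zero → g'(t)(T+t) = g(t).
g'(t) = 0.47·314·t^-0.53. Setting 0.47·314·t^-0.53 = 314·t^0.47/(10+t) gives 0.47(10+t) = t, so 0.53·t = 0.47×10.
t* = 0.47×10/0.53 = 8.868 s.

8.87 s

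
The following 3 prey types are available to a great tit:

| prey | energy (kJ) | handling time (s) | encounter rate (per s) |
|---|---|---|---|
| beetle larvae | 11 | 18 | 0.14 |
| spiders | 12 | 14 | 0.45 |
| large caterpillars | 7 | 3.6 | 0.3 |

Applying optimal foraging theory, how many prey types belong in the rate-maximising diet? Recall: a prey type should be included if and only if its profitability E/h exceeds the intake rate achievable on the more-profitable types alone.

Profitabilities (E/h, kJ/s): large caterpillars 1.94, spiders 0.857, beetle larvae 0.611. Add prey in this order while the next type's profitability exceeds the intake rate on those already taken.
Rate on top 1: 1.01. spiders: 0.857 < 1.01 → exclude; stop.
Optimal diet: large caterpillars — 1 of 3 types.

1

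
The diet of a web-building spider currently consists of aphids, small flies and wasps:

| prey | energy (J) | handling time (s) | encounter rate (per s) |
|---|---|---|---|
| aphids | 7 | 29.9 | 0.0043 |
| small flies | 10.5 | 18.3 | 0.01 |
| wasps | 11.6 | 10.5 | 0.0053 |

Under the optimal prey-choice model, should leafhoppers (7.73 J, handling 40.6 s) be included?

Yes

Current rate: (0.0043×7 + 0.01×10.5 + 0.0053×11.6)/(1 + 0.0043×29.9 + 0.01×18.3 + 0.0053×10.5) = 0.1438 J/s.
leafhoppers: E/h = 7.73/40.6 = 0.1904 J/s.
0.1904 > 0.1438, so adding leafhoppers raises the average — include it.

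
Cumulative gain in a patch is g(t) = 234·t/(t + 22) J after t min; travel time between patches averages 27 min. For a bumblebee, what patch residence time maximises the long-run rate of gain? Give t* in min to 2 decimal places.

24.37 min

Maximise g(t)/(T+t): set derivative to zero → g'(t)(T+t) = g(t).
g'(t) = 234·22/(t + 22)². Setting 234·22/(t+22)² = 234t/[(t+22)(27+t)] gives 22(27+t) = t(t+22), so t² = 22×27 = 594.
t* = √594 = 24.37 min.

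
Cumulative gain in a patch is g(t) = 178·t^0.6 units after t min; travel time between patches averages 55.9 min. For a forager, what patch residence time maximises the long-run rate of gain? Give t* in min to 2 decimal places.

83.85 min

Maximise g(t)/(T+t): set derivative to zero → g'(t)(T+t) = g(t).
g'(t) = 0.6·178·t^-0.4. Setting 0.6·178·t^-0.4 = 178·t^0.6/(55.9+t) gives 0.6(55.9+t) = t, so 0.40·t = 0.6×55.9.
t* = 0.6×55.9/0.40 = 83.85 min.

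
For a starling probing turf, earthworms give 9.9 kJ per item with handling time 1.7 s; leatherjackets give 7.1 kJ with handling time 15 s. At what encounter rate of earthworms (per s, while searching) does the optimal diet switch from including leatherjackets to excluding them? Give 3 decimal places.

At the threshold, the rate on earthworms alone equals the profitability of leatherjackets: λ·9.9/(1 + λ·1.7) = 7.1/15 = 0.4733.
Rearranging, λ(9.9 − 0.4733×1.7) = 0.4733, so λ = 0.4733/9.095 = 0.05204 per s.

0.052 per s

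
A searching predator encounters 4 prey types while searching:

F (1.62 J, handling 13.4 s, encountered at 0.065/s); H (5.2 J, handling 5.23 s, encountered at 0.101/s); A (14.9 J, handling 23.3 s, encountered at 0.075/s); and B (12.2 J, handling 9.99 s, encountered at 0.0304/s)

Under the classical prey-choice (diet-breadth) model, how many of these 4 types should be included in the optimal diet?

3

Profitabilities (E/h, J/s): B 1.22, H 0.994, A 0.639, F 0.121. Add prey in this order while the next type's profitability exceeds the intake rate on those already taken.
Rate on top 1: 0.2845. H: 0.994 > 0.2845 → include.
Rate on top 2: 0.4891. A: 0.639 > 0.4891 → include.
Rate on top 3: 0.5625. F: 0.121 < 0.5625 → exclude; stop.
Optimal diet: B, H, A — 3 of 4 types.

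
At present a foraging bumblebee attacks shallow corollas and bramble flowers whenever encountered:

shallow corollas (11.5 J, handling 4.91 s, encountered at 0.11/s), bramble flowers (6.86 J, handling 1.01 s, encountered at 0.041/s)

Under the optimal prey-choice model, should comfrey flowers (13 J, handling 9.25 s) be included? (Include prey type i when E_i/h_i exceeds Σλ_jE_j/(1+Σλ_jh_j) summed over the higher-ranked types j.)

Yes

Current rate: (0.11×11.5 + 0.041×6.86)/(1 + 0.11×4.91 + 0.041×1.01) = 0.9777 J/s.
Profitability of comfrey flowers: 13/9.25 = 1.405 J/s.
1.405 > 0.9777, so adding comfrey flowers raises the average — include it.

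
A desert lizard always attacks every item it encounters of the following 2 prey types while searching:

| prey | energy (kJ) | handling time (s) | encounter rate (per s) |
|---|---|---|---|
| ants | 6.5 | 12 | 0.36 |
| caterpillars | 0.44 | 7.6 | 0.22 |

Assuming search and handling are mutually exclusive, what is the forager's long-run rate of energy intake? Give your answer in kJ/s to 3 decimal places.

0.349 kJ/s

R = Σλ_iE_i / (1 + Σλ_ih_i)
Numerator: 0.36×6.5 + 0.22×0.44 = 2.437
Denominator: 1 + 0.36×12 + 0.22×7.6 = 6.992
R = 2.437/6.992 = 0.3485 kJ/s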